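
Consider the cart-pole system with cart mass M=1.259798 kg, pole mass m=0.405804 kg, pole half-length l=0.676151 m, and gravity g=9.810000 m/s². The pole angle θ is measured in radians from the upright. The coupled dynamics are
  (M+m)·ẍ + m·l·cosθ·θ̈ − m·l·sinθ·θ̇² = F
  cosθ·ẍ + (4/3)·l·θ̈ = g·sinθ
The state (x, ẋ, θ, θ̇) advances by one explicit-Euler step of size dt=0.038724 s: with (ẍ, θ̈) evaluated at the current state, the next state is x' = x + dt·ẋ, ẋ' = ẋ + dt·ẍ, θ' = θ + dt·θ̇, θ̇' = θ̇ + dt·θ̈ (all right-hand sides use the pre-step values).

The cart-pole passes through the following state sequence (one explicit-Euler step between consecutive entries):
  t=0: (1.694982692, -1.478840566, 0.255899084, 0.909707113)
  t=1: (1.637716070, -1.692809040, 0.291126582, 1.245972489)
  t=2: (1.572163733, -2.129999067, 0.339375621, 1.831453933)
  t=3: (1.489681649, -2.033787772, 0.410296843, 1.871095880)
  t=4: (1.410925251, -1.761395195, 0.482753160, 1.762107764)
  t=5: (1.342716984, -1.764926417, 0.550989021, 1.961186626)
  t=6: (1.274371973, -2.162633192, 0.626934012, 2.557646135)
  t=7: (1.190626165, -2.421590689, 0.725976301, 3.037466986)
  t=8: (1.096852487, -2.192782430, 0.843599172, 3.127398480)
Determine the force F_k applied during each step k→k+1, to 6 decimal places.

F_0 = -6.955646 N
F_1 = -14.952791 N
F_2 = 4.096739 N
F_3 = 10.624856 N
F_4 = 0.702013 N
F_5 = -14.057886 N
F_6 = -9.438026 N
F_7 = 8.637484 N

step 0→1:
  ẍ = (ẋ'−ẋ)/dt = (-1.692809040−-1.478840566)/0.038724 = -5.525474
  θ̈ = (θ̇'−θ̇)/dt = (1.245972489−0.909707113)/0.038724 = 8.683643
  sinθ=0.253115, cosθ=0.967436
  F = (M+m)·ẍ + m·l·cosθ·θ̈ − m·l·sinθ·θ̇² = -9.203241 + 2.305071 − 0.057475 = -6.955646
step 1→2:
  ẍ = (ẋ'−ẋ)/dt = (-2.129999067−-1.692809040)/0.038724 = -11.289898
  θ̈ = (θ̇'−θ̇)/dt = (1.831453933−1.245972489)/0.038724 = 15.119343
  sinθ=0.287032, cosθ=0.957921
  F = (M+m)·ẍ + m·l·cosθ·θ̈ − m·l·sinθ·θ̇² = -18.804477 + 3.973953 − 0.122266 = -14.952791
step 2→3:
  ẍ = (ẋ'−ẋ)/dt = (-2.033787772−-2.129999067)/0.038724 = 2.484539
  θ̈ = (θ̇'−θ̇)/dt = (1.871095880−1.831453933)/0.038724 = 1.023705
  sinθ=0.332898, cosθ=0.942963
  F = (M+m)·ẍ + m·l·cosθ·θ̈ − m·l·sinθ·θ̇² = 4.138253 + 0.264868 − 0.306382 = 4.096739
step 3→4:
  ẍ = (ẋ'−ẋ)/dt = (-1.761395195−-2.033787772)/0.038724 = 7.034206
  θ̈ = (θ̇'−θ̇)/dt = (1.762107764−1.871095880)/0.038724 = -2.814485
  sinθ=0.398882, cosθ=0.917002
  F = (M+m)·ẍ + m·l·cosθ·θ̈ − m·l·sinθ·θ̇² = 11.716187 + -0.708157 − 0.383174 = 10.624856
step 4→5:
  ẍ = (ẋ'−ẋ)/dt = (-1.764926417−-1.761395195)/0.038724 = -0.091189
  θ̈ = (θ̇'−θ̇)/dt = (1.961186626−1.762107764)/0.038724 = 5.140968
  sinθ=0.464219, cosθ=0.885720
  F = (M+m)·ẍ + m·l·cosθ·θ̈ − m·l·sinθ·θ̇² = -0.151885 + 1.249400 − 0.395502 = 0.702013
step 5→6:
  ẍ = (ẋ'−ẋ)/dt = (-2.162633192−-1.764926417)/0.038724 = -10.270292
  θ̈ = (θ̇'−θ̇)/dt = (2.557646135−1.961186626)/0.038724 = 15.402838
  sinθ=0.523530, cosθ=0.852007
  F = (M+m)·ẍ + m·l·cosθ·θ̈ − m·l·sinθ·θ̇² = -17.106218 + 3.600842 − 0.552509 = -14.057886
step 6→7:
  ẍ = (ẋ'−ẋ)/dt = (-2.421590689−-2.162633192)/0.038724 = -6.687261
  θ̈ = (θ̇'−θ̇)/dt = (3.037466986−2.557646135)/0.038724 = 12.390787
  sinθ=0.586665, cosθ=0.809830
  F = (M+m)·ẍ + m·l·cosθ·θ̈ − m·l·sinθ·θ̇² = -11.138315 + 2.753295 − 1.053006 = -9.438026
step 7→8:
  ẍ = (ẋ'−ẋ)/dt = (-2.192782430−-2.421590689)/0.038724 = 5.908694
  θ̈ = (θ̇'−θ̇)/dt = (3.127398480−3.037466986)/0.038724 = 2.322371
  sinθ=0.663866, cosθ=0.747852
  F = (M+m)·ẍ + m·l·cosθ·θ̈ − m·l·sinθ·θ̇² = 9.841532 + 0.476548 − 1.680597 = 8.637484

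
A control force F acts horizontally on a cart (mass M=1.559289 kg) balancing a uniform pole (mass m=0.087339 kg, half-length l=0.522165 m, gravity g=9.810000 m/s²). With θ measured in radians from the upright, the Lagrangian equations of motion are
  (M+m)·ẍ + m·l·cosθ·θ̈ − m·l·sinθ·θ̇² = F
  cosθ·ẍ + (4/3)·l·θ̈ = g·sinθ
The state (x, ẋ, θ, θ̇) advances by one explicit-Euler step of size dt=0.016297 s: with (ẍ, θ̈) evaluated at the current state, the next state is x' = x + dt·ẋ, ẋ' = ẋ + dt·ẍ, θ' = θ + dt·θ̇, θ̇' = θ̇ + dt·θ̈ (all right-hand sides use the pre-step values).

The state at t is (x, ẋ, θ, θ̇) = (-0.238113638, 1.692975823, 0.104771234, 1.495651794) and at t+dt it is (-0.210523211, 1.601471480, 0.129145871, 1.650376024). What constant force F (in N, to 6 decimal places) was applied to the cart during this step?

ẍ = (ẋ'−ẋ)/dt = (1.601471480−1.692975823)/0.016297 = -5.614797
θ̈ = (θ̇'−θ̇)/dt = (1.650376024−1.495651794)/0.016297 = 9.494031
sinθ=0.104580, cosθ=0.994517
F = (M+m)·ẍ + m·l·cosθ·θ̈ − m·l·sinθ·θ̇² = -9.245482 + 0.430605 − 0.010669 = -8.825546

F = -8.825546 N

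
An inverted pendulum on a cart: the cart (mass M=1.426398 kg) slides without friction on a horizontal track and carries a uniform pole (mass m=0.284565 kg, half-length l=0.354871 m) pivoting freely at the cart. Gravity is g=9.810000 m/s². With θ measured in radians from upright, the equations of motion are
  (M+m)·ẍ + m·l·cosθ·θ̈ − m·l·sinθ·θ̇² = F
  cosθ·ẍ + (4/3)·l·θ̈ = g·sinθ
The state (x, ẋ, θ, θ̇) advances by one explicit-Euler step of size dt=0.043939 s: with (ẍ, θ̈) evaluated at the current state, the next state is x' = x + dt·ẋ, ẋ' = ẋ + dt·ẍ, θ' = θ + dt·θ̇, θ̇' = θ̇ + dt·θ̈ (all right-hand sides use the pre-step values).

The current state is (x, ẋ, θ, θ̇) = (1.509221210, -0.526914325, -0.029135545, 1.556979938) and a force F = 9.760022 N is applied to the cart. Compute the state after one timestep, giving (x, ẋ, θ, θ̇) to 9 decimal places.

(1.486069121, -0.239002737, 0.039276596, 0.922214945)

sinθ=-0.029131423, cosθ=0.999575590
temp = (F + m·l·θ̇²·sinθ)/(M+m) = (9.760022 + -0.007131481)/1.710963 = 5.700234616
θ̈ = (g·sinθ − cosθ·temp)/(l·(4/3 − m·cos²θ/(M+m))) = -14.446505224
ẍ = temp − m·l·θ̈·cosθ/(M+m) = 6.552529372
Euler: x'=1.509221210+0.043939·-0.526914325=1.486069121, ẋ'=-0.526914325+0.043939·6.552529372=-0.239002737
       θ'=-0.029135545+0.043939·1.556979938=0.039276596, θ̇'=1.556979938+0.043939·-14.446505224=0.922214945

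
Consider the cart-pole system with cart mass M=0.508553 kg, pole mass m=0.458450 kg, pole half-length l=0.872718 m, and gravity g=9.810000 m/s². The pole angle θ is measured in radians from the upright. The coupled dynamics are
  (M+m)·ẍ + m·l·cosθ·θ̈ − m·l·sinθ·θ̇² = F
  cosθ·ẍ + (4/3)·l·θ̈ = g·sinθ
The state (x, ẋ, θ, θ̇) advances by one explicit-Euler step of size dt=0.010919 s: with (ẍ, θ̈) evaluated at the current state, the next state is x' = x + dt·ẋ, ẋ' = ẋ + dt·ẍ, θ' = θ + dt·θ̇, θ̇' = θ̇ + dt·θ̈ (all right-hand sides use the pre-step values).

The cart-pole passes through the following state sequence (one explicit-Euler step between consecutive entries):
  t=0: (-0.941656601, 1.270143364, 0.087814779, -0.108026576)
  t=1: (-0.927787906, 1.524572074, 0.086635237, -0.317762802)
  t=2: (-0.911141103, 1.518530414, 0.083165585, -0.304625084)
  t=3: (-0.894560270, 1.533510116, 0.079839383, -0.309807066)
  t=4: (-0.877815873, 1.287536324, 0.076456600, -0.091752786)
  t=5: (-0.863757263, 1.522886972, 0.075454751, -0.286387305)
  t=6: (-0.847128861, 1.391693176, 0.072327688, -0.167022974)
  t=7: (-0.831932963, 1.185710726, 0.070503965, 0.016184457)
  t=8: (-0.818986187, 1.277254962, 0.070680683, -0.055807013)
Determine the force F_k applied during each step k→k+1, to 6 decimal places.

F_0 = 14.876568 N
F_1 = -0.058963 N
F_2 = 1.134317 N
F_3 = -13.822306 N
F_4 = 13.731722 N
F_5 = -7.259851 N
F_6 = -11.547326 N
F_7 = 5.475906 N

step 0→1:
  ẍ = (ẋ'−ẋ)/dt = (1.524572074−1.270143364)/0.010919 = 23.301466
  θ̈ = (θ̇'−θ̇)/dt = (-0.317762802−-0.108026576)/0.010919 = -19.208373
  sinθ=0.087702, cosθ=0.996147
  F = (M+m)·ẍ + m·l·cosθ·θ̈ − m·l·sinθ·θ̇² = 22.532588 + -7.655610 − 0.000409 = 14.876568
step 1→2:
  ẍ = (ẋ'−ẋ)/dt = (1.518530414−1.524572074)/0.010919 = -0.553316
  θ̈ = (θ̇'−θ̇)/dt = (-0.304625084−-0.317762802)/0.010919 = 1.203198
  sinθ=0.086527, cosθ=0.996250
  F = (M+m)·ẍ + m·l·cosθ·θ̈ − m·l·sinθ·θ̇² = -0.535058 + 0.479591 − 0.003496 = -0.058963
step 2→3:
  ẍ = (ẋ'−ẋ)/dt = (1.533510116−1.518530414)/0.010919 = 1.371893
  θ̈ = (θ̇'−θ̇)/dt = (-0.309807066−-0.304625084)/0.010919 = -0.474584
  sinθ=0.083070, cosθ=0.996544
  F = (M+m)·ẍ + m·l·cosθ·θ̈ − m·l·sinθ·θ̇² = 1.326625 + -0.189224 − 0.003084 = 1.134317
step 3→4:
  ẍ = (ẋ'−ẋ)/dt = (1.287536324−1.533510116)/0.010919 = -22.527135
  θ̈ = (θ̇'−θ̇)/dt = (-0.091752786−-0.309807066)/0.010919 = 19.970169
  sinθ=0.079755, cosθ=0.996815
  F = (M+m)·ẍ + m·l·cosθ·θ̈ − m·l·sinθ·θ̇² = -21.783808 + 7.964564 − 0.003063 = -13.822306
step 4→5:
  ẍ = (ẋ'−ẋ)/dt = (1.522886972−1.287536324)/0.010919 = 21.554231
  θ̈ = (θ̇'−θ̇)/dt = (-0.286387305−-0.091752786)/0.010919 = -17.825306
  sinθ=0.076382, cosθ=0.997079
  F = (M+m)·ẍ + m·l·cosθ·θ̈ − m·l·sinθ·θ̇² = 20.843006 + -7.111027 − 0.000257 = 13.731722
step 5→6:
  ẍ = (ẋ'−ẋ)/dt = (1.391693176−1.522886972)/0.010919 = -12.015184
  θ̈ = (θ̇'−θ̇)/dt = (-0.167022974−-0.286387305)/0.010919 = 10.931801
  sinθ=0.075383, cosθ=0.997155
  F = (M+m)·ẍ + m·l·cosθ·θ̈ − m·l·sinθ·θ̇² = -11.618719 + 4.361342 − 0.002474 = -7.259851
step 6→7:
  ẍ = (ẋ'−ẋ)/dt = (1.185710726−1.391693176)/0.010919 = -18.864589
  θ̈ = (θ̇'−θ̇)/dt = (0.016184457−-0.167022974)/0.010919 = 16.778774
  sinθ=0.072265, cosθ=0.997385
  F = (M+m)·ẍ + m·l·cosθ·θ̈ − m·l·sinθ·θ̇² = -18.242114 + 6.695595 − 0.000807 = -11.547326
step 7→8:
  ẍ = (ẋ'−ẋ)/dt = (1.277254962−1.185710726)/0.010919 = 8.383940
  θ̈ = (θ̇'−θ̇)/dt = (-0.055807013−0.016184457)/0.010919 = -6.593229
  sinθ=0.070446, cosθ=0.997516
  F = (M+m)·ẍ + m·l·cosθ·θ̈ − m·l·sinθ·θ̇² = 8.107295 + -2.631381 − 0.000007 = 5.475906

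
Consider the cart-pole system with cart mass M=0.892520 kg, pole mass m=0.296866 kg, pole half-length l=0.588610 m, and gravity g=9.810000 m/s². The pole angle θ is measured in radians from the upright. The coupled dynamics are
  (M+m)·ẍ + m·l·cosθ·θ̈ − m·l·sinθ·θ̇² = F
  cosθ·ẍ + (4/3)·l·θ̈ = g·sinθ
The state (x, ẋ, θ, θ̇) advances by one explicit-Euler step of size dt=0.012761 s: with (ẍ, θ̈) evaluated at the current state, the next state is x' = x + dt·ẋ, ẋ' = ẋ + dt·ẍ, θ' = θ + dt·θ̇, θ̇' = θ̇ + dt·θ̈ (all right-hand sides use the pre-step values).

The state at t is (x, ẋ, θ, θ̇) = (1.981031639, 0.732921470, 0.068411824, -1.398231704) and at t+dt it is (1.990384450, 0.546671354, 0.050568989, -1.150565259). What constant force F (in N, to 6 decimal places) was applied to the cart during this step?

F = -13.999350 N

ẍ = (ẋ'−ẋ)/dt = (0.546671354−0.732921470)/0.012761 = -14.595260
θ̈ = (θ̇'−θ̇)/dt = (-1.150565259−-1.398231704)/0.012761 = 19.408075
sinθ=0.068358, cosθ=0.997661
F = (M+m)·ẍ + m·l·cosθ·θ̈ − m·l·sinθ·θ̇² = -17.359398 + 3.383401 − 0.023353 = -13.999350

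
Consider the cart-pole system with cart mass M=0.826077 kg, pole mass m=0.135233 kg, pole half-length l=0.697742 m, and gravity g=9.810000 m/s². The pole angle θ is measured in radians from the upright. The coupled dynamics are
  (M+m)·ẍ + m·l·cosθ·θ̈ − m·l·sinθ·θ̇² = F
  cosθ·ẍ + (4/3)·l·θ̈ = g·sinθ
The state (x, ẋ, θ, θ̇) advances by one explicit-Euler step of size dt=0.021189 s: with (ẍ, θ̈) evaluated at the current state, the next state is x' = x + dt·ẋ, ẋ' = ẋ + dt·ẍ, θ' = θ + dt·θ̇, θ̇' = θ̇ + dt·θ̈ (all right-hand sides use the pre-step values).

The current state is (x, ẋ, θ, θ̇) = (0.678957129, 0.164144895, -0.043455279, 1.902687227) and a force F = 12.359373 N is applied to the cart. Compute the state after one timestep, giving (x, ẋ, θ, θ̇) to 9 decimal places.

sinθ=-0.043441604, cosθ=0.999055968
temp = (F + m·l·θ̇²·sinθ)/(M+m) = (12.359373 + -0.014839464)/0.961310 = 12.841365986
θ̈ = (g·sinθ − cosθ·temp)/(l·(4/3 − m·cos²θ/(M+m))) = -15.925230020
ẍ = temp − m·l·θ̈·cosθ/(M+m) = 14.403037256
Euler: x'=0.678957129+0.021189·0.164144895=0.682435195, ẋ'=0.164144895+0.021189·14.403037256=0.469330851
       θ'=-0.043455279+0.021189·1.902687227=-0.003139239, θ̇'=1.902687227+0.021189·-15.925230020=1.565247528

(0.682435195, 0.469330851, -0.003139239, 1.565247528)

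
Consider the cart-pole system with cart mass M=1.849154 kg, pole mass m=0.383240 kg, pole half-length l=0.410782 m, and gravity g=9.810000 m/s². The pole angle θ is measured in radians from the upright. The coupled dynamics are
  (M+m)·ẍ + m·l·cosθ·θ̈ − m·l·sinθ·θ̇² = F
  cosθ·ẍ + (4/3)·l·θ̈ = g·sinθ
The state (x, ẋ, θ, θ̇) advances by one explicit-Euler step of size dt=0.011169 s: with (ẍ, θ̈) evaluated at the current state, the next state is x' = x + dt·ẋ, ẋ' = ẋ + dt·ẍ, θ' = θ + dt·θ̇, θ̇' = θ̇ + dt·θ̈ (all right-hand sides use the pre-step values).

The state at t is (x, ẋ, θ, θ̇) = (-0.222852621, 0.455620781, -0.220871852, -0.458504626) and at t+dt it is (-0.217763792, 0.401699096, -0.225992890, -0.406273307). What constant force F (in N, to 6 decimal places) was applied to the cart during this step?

F = -10.051978 N

ẍ = (ẋ'−ẋ)/dt = (0.401699096−0.455620781)/0.011169 = -4.827799
θ̈ = (θ̇'−θ̇)/dt = (-0.406273307−-0.458504626)/0.011169 = 4.676454
sinθ=-0.219080, cosθ=0.975707
F = (M+m)·ẍ + m·l·cosθ·θ̈ − m·l·sinθ·θ̇² = -10.777549 + 0.718321 − -0.007251 = -10.051978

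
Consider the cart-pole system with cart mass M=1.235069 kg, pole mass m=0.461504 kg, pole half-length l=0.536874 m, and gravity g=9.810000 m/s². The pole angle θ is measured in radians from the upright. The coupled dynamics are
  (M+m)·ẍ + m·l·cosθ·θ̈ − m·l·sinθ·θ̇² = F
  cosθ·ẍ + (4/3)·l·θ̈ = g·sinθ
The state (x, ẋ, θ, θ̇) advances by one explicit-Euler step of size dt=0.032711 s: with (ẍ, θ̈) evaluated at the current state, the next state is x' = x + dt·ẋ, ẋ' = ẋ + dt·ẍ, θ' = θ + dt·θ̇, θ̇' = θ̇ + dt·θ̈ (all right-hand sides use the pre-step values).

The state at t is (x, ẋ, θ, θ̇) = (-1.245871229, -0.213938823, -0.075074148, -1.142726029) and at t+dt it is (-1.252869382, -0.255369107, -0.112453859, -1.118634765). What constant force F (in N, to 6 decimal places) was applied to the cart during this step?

ẍ = (ẋ'−ẋ)/dt = (-0.255369107−-0.213938823)/0.032711 = -1.266555
θ̈ = (θ̇'−θ̇)/dt = (-1.118634765−-1.142726029)/0.032711 = 0.736488
sinθ=-0.075004, cosθ=0.997183
F = (M+m)·ẍ + m·l·cosθ·θ̈ − m·l·sinθ·θ̇² = -2.148803 + 0.181965 − -0.024267 = -1.942571

F = -1.942571 N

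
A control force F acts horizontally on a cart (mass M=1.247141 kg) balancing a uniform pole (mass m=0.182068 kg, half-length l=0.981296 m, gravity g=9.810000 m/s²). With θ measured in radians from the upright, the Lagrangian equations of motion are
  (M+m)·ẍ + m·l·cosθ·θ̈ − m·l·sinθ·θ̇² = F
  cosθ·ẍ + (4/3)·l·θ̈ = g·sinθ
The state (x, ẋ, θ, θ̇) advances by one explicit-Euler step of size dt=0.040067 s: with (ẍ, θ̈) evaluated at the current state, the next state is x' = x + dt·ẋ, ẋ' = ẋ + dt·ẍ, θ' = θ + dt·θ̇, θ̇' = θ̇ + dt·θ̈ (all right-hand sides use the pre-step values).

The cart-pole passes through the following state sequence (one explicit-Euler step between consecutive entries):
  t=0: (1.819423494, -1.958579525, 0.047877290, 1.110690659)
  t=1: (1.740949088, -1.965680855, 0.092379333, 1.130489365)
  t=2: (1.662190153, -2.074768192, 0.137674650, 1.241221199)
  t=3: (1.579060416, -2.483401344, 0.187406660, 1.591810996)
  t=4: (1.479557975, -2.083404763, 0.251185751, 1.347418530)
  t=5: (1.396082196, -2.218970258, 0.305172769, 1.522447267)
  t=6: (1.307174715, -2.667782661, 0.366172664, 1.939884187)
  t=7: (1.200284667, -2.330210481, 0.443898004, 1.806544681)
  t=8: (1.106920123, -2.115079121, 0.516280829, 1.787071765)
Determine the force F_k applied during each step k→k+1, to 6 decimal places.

F_0 = -0.175673 N
F_1 = -3.420602 N
F_2 = -13.065394 N
F_3 = 13.113036 N
F_4 = -4.160331 N
F_5 = -14.358390 N
F_6 = 11.245479 N
F_7 = 7.345009 N

step 0→1:
  ẍ = (ẋ'−ẋ)/dt = (-1.965680855−-1.958579525)/0.040067 = -0.177236
  θ̈ = (θ̇'−θ̇)/dt = (1.130489365−1.110690659)/0.040067 = 0.494140
  sinθ=0.047859, cosθ=0.998854
  F = (M+m)·ẍ + m·l·cosθ·θ̈ − m·l·sinθ·θ̇² = -0.253308 + 0.088183 − 0.010548 = -0.175673
step 1→2:
  ẍ = (ẋ'−ẋ)/dt = (-2.074768192−-1.965680855)/0.040067 = -2.722623
  θ̈ = (θ̇'−θ̇)/dt = (1.241221199−1.130489365)/0.040067 = 2.763667
  sinθ=0.092248, cosθ=0.995736
  F = (M+m)·ẍ + m·l·cosθ·θ̈ − m·l·sinθ·θ̇² = -3.891197 + 0.491659 − 0.021063 = -3.420602
step 2→3:
  ẍ = (ẋ'−ẋ)/dt = (-2.483401344−-2.074768192)/0.040067 = -10.198746
  θ̈ = (θ̇'−θ̇)/dt = (1.591810996−1.241221199)/0.040067 = 8.750089
  sinθ=0.137240, cosθ=0.990538
  F = (M+m)·ẍ + m·l·cosθ·θ̈ − m·l·sinθ·θ̇² = -14.576139 + 1.548521 − 0.037776 = -13.065394
step 3→4:
  ẍ = (ẋ'−ẋ)/dt = (-2.083404763−-2.483401344)/0.040067 = 9.983193
  θ̈ = (θ̇'−θ̇)/dt = (1.347418530−1.591810996)/0.040067 = -6.099595
  sinθ=0.186312, cosθ=0.982491
  F = (M+m)·ẍ + m·l·cosθ·θ̈ − m·l·sinθ·θ̇² = 14.268069 + -1.070688 − 0.084344 = 13.113036
step 4→5:
  ẍ = (ẋ'−ẋ)/dt = (-2.218970258−-2.083404763)/0.040067 = -3.383470
  θ̈ = (θ̇'−θ̇)/dt = (1.522447267−1.347418530)/0.040067 = 4.368401
  sinθ=0.248553, cosθ=0.968618
  F = (M+m)·ẍ + m·l·cosθ·θ̈ − m·l·sinθ·θ̇² = -4.835686 + 0.755978 − 0.080623 = -4.160331
step 5→6:
  ẍ = (ẋ'−ẋ)/dt = (-2.667782661−-2.218970258)/0.040067 = -11.201547
  θ̈ = (θ̇'−θ̇)/dt = (1.939884187−1.522447267)/0.040067 = 10.418472
  sinθ=0.300458, cosθ=0.953795
  F = (M+m)·ẍ + m·l·cosθ·θ̈ − m·l·sinθ·θ̇² = -16.009352 + 1.775386 − 0.124423 = -14.358390
step 6→7:
  ẍ = (ẋ'−ẋ)/dt = (-2.330210481−-2.667782661)/0.040067 = 8.425192
  θ̈ = (θ̇'−θ̇)/dt = (1.806544681−1.939884187)/0.040067 = -3.327913
  sinθ=0.358044, cosθ=0.933705
  F = (M+m)·ẍ + m·l·cosθ·θ̈ − m·l·sinθ·θ̇² = 12.041361 + -0.555156 − 0.240726 = 11.245479
step 7→8:
  ẍ = (ẋ'−ẋ)/dt = (-2.115079121−-2.330210481)/0.040067 = 5.369290
  θ̈ = (θ̇'−θ̇)/dt = (1.787071765−1.806544681)/0.040067 = -0.486009
  sinθ=0.429463, cosθ=0.903084
  F = (M+m)·ẍ + m·l·cosθ·θ̈ − m·l·sinθ·θ̇² = 7.673838 + -0.078416 − 0.250413 = 7.345009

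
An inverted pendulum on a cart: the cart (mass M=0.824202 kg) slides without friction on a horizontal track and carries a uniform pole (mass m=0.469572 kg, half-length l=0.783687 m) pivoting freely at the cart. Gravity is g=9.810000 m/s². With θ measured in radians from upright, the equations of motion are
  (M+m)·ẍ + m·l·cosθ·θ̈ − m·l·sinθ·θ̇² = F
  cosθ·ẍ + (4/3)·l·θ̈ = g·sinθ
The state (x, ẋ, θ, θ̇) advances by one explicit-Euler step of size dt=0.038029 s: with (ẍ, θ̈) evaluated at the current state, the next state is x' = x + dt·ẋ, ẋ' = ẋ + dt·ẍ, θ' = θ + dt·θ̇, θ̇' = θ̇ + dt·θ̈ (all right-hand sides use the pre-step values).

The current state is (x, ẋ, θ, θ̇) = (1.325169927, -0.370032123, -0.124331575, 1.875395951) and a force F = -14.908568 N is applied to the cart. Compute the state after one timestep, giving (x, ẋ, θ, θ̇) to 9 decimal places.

(1.311097975, -0.958086785, -0.053012142, 2.389553122)

sinθ=-0.124011496, cosθ=0.992280781
temp = (F + m·l·θ̇²·sinθ)/(M+m) = (-14.908568 + -0.160506539)/1.293774 = -11.647377779
θ̈ = (g·sinθ − cosθ·temp)/(l·(4/3 − m·cos²θ/(M+m))) = 13.520133864
ẍ = temp − m·l·θ̈·cosθ/(M+m) = -15.463321734
Euler: x'=1.325169927+0.038029·-0.370032123=1.311097975, ẋ'=-0.370032123+0.038029·-15.463321734=-0.958086785
       θ'=-0.124331575+0.038029·1.875395951=-0.053012142, θ̇'=1.875395951+0.038029·13.520133864=2.389553122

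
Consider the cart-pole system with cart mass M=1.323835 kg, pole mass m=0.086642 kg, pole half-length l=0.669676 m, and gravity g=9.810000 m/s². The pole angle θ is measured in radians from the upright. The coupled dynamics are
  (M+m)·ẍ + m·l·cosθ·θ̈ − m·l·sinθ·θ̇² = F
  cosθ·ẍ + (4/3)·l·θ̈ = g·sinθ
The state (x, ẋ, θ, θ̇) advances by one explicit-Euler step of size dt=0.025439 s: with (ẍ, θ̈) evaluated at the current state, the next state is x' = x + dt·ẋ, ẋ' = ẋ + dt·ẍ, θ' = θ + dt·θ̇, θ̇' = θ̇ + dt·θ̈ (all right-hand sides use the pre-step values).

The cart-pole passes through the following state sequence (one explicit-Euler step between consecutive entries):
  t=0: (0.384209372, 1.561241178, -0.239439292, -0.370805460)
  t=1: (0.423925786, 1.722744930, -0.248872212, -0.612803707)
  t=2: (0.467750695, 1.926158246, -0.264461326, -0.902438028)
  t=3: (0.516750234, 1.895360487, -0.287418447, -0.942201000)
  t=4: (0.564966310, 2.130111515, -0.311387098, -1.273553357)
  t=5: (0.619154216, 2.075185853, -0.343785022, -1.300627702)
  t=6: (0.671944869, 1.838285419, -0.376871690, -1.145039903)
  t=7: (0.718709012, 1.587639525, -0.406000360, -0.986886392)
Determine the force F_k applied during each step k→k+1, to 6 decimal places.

F_0 = 8.420331 N
F_1 = 10.643457 N
F_2 = -1.782784 N
F_3 = 12.305723 N
F_4 = -3.075328 N
F_5 = -12.767866 N
F_6 = -13.533774 N

step 0→1:
  ẍ = (ẋ'−ẋ)/dt = (1.722744930−1.561241178)/0.025439 = 6.348667
  θ̈ = (θ̇'−θ̇)/dt = (-0.612803707−-0.370805460)/0.025439 = -9.512884
  sinθ=-0.237158, cosθ=0.971471
  F = (M+m)·ẍ + m·l·cosθ·θ̈ − m·l·sinθ·θ̇² = 8.954649 + -0.536210 − -0.001892 = 8.420331
step 1→2:
  ẍ = (ẋ'−ẋ)/dt = (1.926158246−1.722744930)/0.025439 = 7.996121
  θ̈ = (θ̇'−θ̇)/dt = (-0.902438028−-0.612803707)/0.025439 = -11.385444
  sinθ=-0.246311, cosθ=0.969191
  F = (M+m)·ẍ + m·l·cosθ·θ̈ − m·l·sinθ·θ̇² = 11.278344 + -0.640254 − -0.005367 = 10.643457
step 2→3:
  ẍ = (ẋ'−ẋ)/dt = (1.895360487−1.926158246)/0.025439 = -1.210651
  θ̈ = (θ̇'−θ̇)/dt = (-0.942201000−-0.902438028)/0.025439 = -1.563071
  sinθ=-0.261389, cosθ=0.965233
  F = (M+m)·ẍ + m·l·cosθ·θ̈ − m·l·sinθ·θ̇² = -1.707596 + -0.087540 − -0.012351 = -1.782784
step 3→4:
  ẍ = (ẋ'−ẋ)/dt = (2.130111515−1.895360487)/0.025439 = 9.227997
  θ̈ = (θ̇'−θ̇)/dt = (-1.273553357−-0.942201000)/0.025439 = -13.025369
  sinθ=-0.283478, cosθ=0.958979
  F = (M+m)·ẍ + m·l·cosθ·θ̈ − m·l·sinθ·θ̇² = 13.015878 + -0.724757 − -0.014602 = 12.305723
step 4→5:
  ẍ = (ẋ'−ẋ)/dt = (2.075185853−2.130111515)/0.025439 = -2.159112
  θ̈ = (θ̇'−θ̇)/dt = (-1.300627702−-1.273553357)/0.025439 = -1.064285
  sinθ=-0.306379, cosθ=0.951910
  F = (M+m)·ẍ + m·l·cosθ·θ̈ − m·l·sinθ·θ̇² = -3.045378 + -0.058782 − -0.028833 = -3.075328
step 5→6:
  ẍ = (ẋ'−ẋ)/dt = (1.838285419−2.075185853)/0.025439 = -9.312490
  θ̈ = (θ̇'−θ̇)/dt = (-1.145039903−-1.300627702)/0.025439 = 6.116113
  sinθ=-0.337053, cosθ=0.941486
  F = (M+m)·ẍ + m·l·cosθ·θ̈ − m·l·sinθ·θ̇² = -13.135053 + 0.334105 − -0.033082 = -12.767866
step 6→7:
  ẍ = (ẋ'−ẋ)/dt = (1.587639525−1.838285419)/0.025439 = -9.852820
  θ̈ = (θ̇'−θ̇)/dt = (-0.986886392−-1.145039903)/0.025439 = 6.216970
  sinθ=-0.368014, cosθ=0.929820
  F = (M+m)·ẍ + m·l·cosθ·θ̈ − m·l·sinθ·θ̇² = -13.897176 + 0.335406 − -0.027996 = -13.533774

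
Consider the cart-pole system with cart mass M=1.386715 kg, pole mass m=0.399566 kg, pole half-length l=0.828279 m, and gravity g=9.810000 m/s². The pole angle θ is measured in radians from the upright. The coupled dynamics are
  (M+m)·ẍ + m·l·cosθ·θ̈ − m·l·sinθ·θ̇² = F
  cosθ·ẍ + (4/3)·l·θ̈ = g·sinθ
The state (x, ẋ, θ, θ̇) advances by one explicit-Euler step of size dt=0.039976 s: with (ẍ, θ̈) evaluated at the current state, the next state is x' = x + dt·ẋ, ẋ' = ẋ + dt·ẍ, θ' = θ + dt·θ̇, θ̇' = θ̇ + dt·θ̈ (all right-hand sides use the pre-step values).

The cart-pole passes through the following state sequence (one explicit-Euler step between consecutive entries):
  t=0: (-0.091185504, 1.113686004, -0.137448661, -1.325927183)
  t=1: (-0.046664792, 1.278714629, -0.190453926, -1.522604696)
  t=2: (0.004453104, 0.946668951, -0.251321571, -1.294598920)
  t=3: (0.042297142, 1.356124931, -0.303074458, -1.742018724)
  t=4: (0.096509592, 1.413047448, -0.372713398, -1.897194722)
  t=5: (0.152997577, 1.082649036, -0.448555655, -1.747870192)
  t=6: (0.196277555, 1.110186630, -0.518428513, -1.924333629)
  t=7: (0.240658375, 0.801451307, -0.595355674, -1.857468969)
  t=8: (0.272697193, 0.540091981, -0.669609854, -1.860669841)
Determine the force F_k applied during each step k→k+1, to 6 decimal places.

F_0 = 5.840942 N
F_1 = -12.838353 N
F_2 = 14.846281 N
F_3 = 1.617145 N
F_4 = -13.178348 N
F_5 = 0.352573 N
F_6 = -12.707387 N
F_7 = -11.060125 N

step 0→1:
  ẍ = (ẋ'−ẋ)/dt = (1.278714629−1.113686004)/0.039976 = 4.128193
  θ̈ = (θ̇'−θ̇)/dt = (-1.522604696−-1.325927183)/0.039976 = -4.919890
  sinθ=-0.137016, cosθ=0.990569
  F = (M+m)·ẍ + m·l·cosθ·θ̈ − m·l·sinθ·θ̇² = 7.374112 + -1.612892 − -0.079722 = 5.840942
step 1→2:
  ẍ = (ẋ'−ẋ)/dt = (0.946668951−1.278714629)/0.039976 = -8.306126
  θ̈ = (θ̇'−θ̇)/dt = (-1.294598920−-1.522604696)/0.039976 = 5.703567
  sinθ=-0.189305, cosθ=0.981918
  F = (M+m)·ẍ + m·l·cosθ·θ̈ − m·l·sinθ·θ̇² = -14.837074 + 1.853477 − -0.145245 = -12.838353
step 2→3:
  ẍ = (ẋ'−ẋ)/dt = (1.356124931−0.946668951)/0.039976 = 10.242545
  θ̈ = (θ̇'−θ̇)/dt = (-1.742018724−-1.294598920)/0.039976 = -11.192210
  sinθ=-0.248684, cosθ=0.968585
  F = (M+m)·ẍ + m·l·cosθ·θ̈ − m·l·sinθ·θ̇² = 18.296064 + -3.587721 − -0.137938 = 14.846281
step 3→4:
  ẍ = (ẋ'−ẋ)/dt = (1.413047448−1.356124931)/0.039976 = 1.423917
  θ̈ = (θ̇'−θ̇)/dt = (-1.897194722−-1.742018724)/0.039976 = -3.881729
  sinθ=-0.298456, cosθ=0.954423
  F = (M+m)·ẍ + m·l·cosθ·θ̈ − m·l·sinθ·θ̇² = 2.543516 + -1.226116 − -0.299744 = 1.617145
step 4→5:
  ẍ = (ẋ'−ẋ)/dt = (1.082649036−1.413047448)/0.039976 = -8.264919
  θ̈ = (θ̇'−θ̇)/dt = (-1.747870192−-1.897194722)/0.039976 = 3.735354
  sinθ=-0.364144, cosθ=0.931343
  F = (M+m)·ẍ + m·l·cosθ·θ̈ − m·l·sinθ·θ̇² = -14.763468 + 1.151348 − -0.433772 = -13.178348
step 5→6:
  ẍ = (ẋ'−ẋ)/dt = (1.110186630−1.082649036)/0.039976 = 0.688853
  θ̈ = (θ̇'−θ̇)/dt = (-1.924333629−-1.747870192)/0.039976 = -4.414234
  sinθ=-0.433665, cosθ=0.901074
  F = (M+m)·ẍ + m·l·cosθ·θ̈ − m·l·sinθ·θ̇² = 1.230485 + -1.316380 − -0.438468 = 0.352573
step 6→7:
  ẍ = (ẋ'−ẋ)/dt = (0.801451307−1.110186630)/0.039976 = -7.723017
  θ̈ = (θ̇'−θ̇)/dt = (-1.857468969−-1.924333629)/0.039976 = 1.672620
  sinθ=-0.495516, cosθ=0.868599
  F = (M+m)·ẍ + m·l·cosθ·θ̈ − m·l·sinθ·θ̇² = -13.795478 + 0.480819 − -0.607272 = -12.707387
step 7→8:
  ẍ = (ẋ'−ẋ)/dt = (0.540091981−0.801451307)/0.039976 = -6.537906
  θ̈ = (θ̇'−θ̇)/dt = (-1.860669841−-1.857468969)/0.039976 = -0.080070
  sinθ=-0.560803, cosθ=0.827949
  F = (M+m)·ẍ + m·l·cosθ·θ̈ − m·l·sinθ·θ̇² = -11.678537 + -0.021940 − -0.640352 = -11.060125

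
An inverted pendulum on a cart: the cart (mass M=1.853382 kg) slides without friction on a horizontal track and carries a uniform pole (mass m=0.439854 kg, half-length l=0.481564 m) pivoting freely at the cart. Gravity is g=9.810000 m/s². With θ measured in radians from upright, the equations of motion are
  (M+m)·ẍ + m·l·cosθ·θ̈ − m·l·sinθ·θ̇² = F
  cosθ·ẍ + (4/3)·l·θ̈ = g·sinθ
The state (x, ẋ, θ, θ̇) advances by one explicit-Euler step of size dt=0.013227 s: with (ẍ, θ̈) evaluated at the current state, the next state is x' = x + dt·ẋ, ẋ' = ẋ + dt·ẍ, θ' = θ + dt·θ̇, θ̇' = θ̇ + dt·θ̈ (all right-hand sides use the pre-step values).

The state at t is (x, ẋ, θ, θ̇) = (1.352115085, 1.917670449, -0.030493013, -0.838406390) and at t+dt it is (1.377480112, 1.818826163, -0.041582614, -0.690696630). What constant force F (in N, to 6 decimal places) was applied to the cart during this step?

F = -14.768293 N

ẍ = (ẋ'−ẋ)/dt = (1.818826163−1.917670449)/0.013227 = -7.472918
θ̈ = (θ̇'−θ̇)/dt = (-0.690696630−-0.838406390)/0.013227 = 11.167291
sinθ=-0.030488, cosθ=0.999535
F = (M+m)·ẍ + m·l·cosθ·θ̈ − m·l·sinθ·θ̇² = -17.137164 + 2.364332 − -0.004539 = -14.768293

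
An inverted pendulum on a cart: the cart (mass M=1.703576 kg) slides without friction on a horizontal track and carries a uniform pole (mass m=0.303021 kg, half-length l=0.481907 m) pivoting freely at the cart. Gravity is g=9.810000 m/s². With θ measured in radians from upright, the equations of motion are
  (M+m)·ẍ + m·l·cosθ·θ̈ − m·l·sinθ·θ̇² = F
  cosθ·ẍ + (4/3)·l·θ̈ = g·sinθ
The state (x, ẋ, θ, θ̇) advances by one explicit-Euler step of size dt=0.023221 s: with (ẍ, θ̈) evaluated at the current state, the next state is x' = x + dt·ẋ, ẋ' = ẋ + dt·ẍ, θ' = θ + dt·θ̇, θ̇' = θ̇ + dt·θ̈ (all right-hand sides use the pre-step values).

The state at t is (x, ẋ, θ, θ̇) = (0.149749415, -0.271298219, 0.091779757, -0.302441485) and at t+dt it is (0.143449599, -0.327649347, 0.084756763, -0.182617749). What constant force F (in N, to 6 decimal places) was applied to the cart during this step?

F = -4.120342 N

ẍ = (ẋ'−ẋ)/dt = (-0.327649347−-0.271298219)/0.023221 = -2.426731
θ̈ = (θ̇'−θ̇)/dt = (-0.182617749−-0.302441485)/0.023221 = 5.160145
sinθ=0.091651, cosθ=0.995791
F = (M+m)·ẍ + m·l·cosθ·θ̈ − m·l·sinθ·θ̇² = -4.869472 + 0.750354 − 0.001224 = -4.120342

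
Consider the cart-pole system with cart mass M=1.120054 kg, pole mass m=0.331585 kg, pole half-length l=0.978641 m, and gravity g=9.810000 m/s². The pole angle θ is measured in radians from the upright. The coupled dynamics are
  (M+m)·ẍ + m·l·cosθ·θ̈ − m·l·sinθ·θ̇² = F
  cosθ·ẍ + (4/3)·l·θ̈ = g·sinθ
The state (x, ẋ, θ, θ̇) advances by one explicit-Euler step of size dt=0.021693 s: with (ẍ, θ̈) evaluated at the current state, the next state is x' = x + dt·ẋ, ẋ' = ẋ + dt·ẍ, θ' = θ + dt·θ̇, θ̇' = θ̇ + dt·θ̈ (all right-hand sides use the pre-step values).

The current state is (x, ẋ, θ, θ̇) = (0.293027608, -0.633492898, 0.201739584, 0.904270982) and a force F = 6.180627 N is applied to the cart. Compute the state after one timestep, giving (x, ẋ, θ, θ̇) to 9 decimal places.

sinθ=0.200373937, cosθ=0.979719493
temp = (F + m·l·θ̇²·sinθ)/(M+m) = (6.180627 + 0.053168781)/1.451639 = 4.294315447
θ̈ = (g·sinθ − cosθ·temp)/(l·(4/3 − m·cos²θ/(M+m))) = -2.055931221
ẍ = temp − m·l·θ̈·cosθ/(M+m) = 4.744582309
Euler: x'=0.293027608+0.021693·-0.633492898=0.279285247, ẋ'=-0.633492898+0.021693·4.744582309=-0.530568674
       θ'=0.201739584+0.021693·0.904270982=0.221355934, θ̇'=0.904270982+0.021693·-2.055931221=0.859671666

(0.279285247, -0.530568674, 0.221355934, 0.859671666)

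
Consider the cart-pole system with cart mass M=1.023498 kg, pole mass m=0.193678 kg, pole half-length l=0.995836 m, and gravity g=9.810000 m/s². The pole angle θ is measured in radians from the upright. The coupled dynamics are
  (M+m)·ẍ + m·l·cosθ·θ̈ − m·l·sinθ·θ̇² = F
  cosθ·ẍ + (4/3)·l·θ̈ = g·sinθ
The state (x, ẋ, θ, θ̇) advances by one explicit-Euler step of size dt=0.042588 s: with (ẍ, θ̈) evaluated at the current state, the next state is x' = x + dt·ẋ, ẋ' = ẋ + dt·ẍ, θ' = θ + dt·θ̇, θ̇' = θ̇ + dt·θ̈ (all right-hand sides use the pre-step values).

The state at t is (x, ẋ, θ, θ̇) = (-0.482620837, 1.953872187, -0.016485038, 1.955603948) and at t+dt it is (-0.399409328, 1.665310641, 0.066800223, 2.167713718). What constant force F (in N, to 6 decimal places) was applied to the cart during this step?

ẍ = (ẋ'−ẋ)/dt = (1.665310641−1.953872187)/0.042588 = -6.775654
θ̈ = (θ̇'−θ̇)/dt = (2.167713718−1.955603948)/0.042588 = 4.980506
sinθ=-0.016484, cosθ=0.999864
F = (M+m)·ẍ + m·l·cosθ·θ̈ − m·l·sinθ·θ̇² = -8.247163 + 0.960467 − -0.012159 = -7.274537

F = -7.274537 N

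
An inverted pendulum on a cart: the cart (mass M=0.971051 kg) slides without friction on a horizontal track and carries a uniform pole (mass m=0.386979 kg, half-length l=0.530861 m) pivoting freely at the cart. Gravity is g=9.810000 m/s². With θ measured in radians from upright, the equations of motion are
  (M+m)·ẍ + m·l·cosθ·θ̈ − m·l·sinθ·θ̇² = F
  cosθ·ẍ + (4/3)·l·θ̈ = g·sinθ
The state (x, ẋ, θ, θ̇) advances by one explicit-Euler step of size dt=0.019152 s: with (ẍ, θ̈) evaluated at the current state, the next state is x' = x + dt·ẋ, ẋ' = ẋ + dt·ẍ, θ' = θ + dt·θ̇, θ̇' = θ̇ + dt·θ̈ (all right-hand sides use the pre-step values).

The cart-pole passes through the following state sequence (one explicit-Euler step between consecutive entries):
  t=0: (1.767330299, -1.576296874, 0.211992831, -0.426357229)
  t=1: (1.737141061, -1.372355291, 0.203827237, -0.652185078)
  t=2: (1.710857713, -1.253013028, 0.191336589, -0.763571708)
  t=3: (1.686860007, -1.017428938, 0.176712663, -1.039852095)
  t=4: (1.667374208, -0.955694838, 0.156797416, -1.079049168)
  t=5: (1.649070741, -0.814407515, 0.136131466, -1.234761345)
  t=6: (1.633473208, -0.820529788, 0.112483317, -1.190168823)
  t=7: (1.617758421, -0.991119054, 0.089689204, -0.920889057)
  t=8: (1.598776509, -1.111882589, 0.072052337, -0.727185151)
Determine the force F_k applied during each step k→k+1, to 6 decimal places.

step 0→1:
  ẍ = (ẋ'−ẋ)/dt = (-1.372355291−-1.576296874)/0.019152 = 10.648579
  θ̈ = (θ̇'−θ̇)/dt = (-0.652185078−-0.426357229)/0.019152 = -11.791345
  sinθ=0.210409, cosθ=0.977614
  F = (M+m)·ẍ + m·l·cosθ·θ̈ − m·l·sinθ·θ̇² = 14.461090 + -2.368093 − 0.007857 = 12.085139
step 1→2:
  ẍ = (ẋ'−ẋ)/dt = (-1.253013028−-1.372355291)/0.019152 = 6.231321
  θ̈ = (θ̇'−θ̇)/dt = (-0.763571708−-0.652185078)/0.019152 = -5.815927
  sinθ=0.202419, cosθ=0.979299
  F = (M+m)·ẍ + m·l·cosθ·θ̈ − m·l·sinθ·θ̇² = 8.462321 + -1.170045 − 0.017687 = 7.274589
step 2→3:
  ẍ = (ẋ'−ẋ)/dt = (-1.017428938−-1.253013028)/0.019152 = 12.300757
  θ̈ = (θ̇'−θ̇)/dt = (-1.039852095−-0.763571708)/0.019152 = -14.425668
  sinθ=0.190171, cosθ=0.981751
  F = (M+m)·ẍ + m·l·cosθ·θ̈ − m·l·sinθ·θ̇² = 16.704796 + -2.909414 − 0.022778 = 13.772605
step 3→4:
  ẍ = (ẋ'−ẋ)/dt = (-0.955694838−-1.017428938)/0.019152 = 3.223376
  θ̈ = (θ̇'−θ̇)/dt = (-1.079049168−-1.039852095)/0.019152 = -2.046631
  sinθ=0.175794, cosθ=0.984427
  F = (M+m)·ẍ + m·l·cosθ·θ̈ − m·l·sinθ·θ̇² = 4.377442 + -0.413896 − 0.039050 = 3.924496
step 4→5:
  ẍ = (ẋ'−ẋ)/dt = (-0.814407515−-0.955694838)/0.019152 = 7.377158
  θ̈ = (θ̇'−θ̇)/dt = (-1.234761345−-1.079049168)/0.019152 = -8.130335
  sinθ=0.156156, cosθ=0.987732
  F = (M+m)·ẍ + m·l·cosθ·θ̈ − m·l·sinθ·θ̇² = 10.018401 + -1.649742 − 0.037352 = 8.331308
step 5→6:
  ẍ = (ẋ'−ẋ)/dt = (-0.820529788−-0.814407515)/0.019152 = -0.319668
  θ̈ = (θ̇'−θ̇)/dt = (-1.190168823−-1.234761345)/0.019152 = 2.328348
  sinθ=0.135711, cosθ=0.990748
  F = (M+m)·ẍ + m·l·cosθ·θ̈ − m·l·sinθ·θ̇² = -0.434118 + 0.473892 − 0.042506 = -0.002732
step 6→7:
  ẍ = (ẋ'−ẋ)/dt = (-0.991119054−-0.820529788)/0.019152 = -8.907125
  θ̈ = (θ̇'−θ̇)/dt = (-0.920889057−-1.190168823)/0.019152 = 14.060138
  sinθ=0.112246, cosθ=0.993680
  F = (M+m)·ẍ + m·l·cosθ·θ̈ − m·l·sinθ·θ̇² = -12.096144 + 2.870150 − 0.032663 = -9.258657
step 7→8:
  ẍ = (ẋ'−ẋ)/dt = (-1.111882589−-0.991119054)/0.019152 = -6.305531
  θ̈ = (θ̇'−θ̇)/dt = (-0.727185151−-0.920889057)/0.019152 = 10.114030
  sinθ=0.089569, cosθ=0.995981
  F = (M+m)·ẍ + m·l·cosθ·θ̈ − m·l·sinθ·θ̇² = -8.563101 + 2.069395 − 0.015604 = -6.509310

F_0 = 12.085139 N
F_1 = 7.274589 N
F_2 = 13.772605 N
F_3 = 3.924496 N
F_4 = 8.331308 N
F_5 = -0.002732 N
F_6 = -9.258657 N
F_7 = -6.509310 N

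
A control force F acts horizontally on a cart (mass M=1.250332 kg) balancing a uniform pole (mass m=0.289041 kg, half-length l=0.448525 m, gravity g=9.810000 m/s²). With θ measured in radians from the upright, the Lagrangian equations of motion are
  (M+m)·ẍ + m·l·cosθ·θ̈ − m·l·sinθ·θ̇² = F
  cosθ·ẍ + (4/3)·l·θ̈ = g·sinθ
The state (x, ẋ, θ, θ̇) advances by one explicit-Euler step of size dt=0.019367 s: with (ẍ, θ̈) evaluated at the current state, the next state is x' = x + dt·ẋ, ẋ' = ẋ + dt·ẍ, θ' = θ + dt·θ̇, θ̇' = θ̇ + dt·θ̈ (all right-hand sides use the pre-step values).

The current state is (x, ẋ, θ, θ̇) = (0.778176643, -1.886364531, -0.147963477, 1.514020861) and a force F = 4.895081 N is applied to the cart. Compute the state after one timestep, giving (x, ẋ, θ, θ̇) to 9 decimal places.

sinθ=-0.147424169, cosθ=0.989073361
temp = (F + m·l·θ̇²·sinθ)/(M+m) = (4.895081 + -0.043810531)/1.539373 = 3.151458723
θ̈ = (g·sinθ − cosθ·temp)/(l·(4/3 − m·cos²θ/(M+m))) = -8.849584725
ẍ = temp − m·l·θ̈·cosθ/(M+m) = 3.888604935
Euler: x'=0.778176643+0.019367·-1.886364531=0.741643421, ẋ'=-1.886364531+0.019367·3.888604935=-1.811053919
       θ'=-0.147963477+0.019367·1.514020861=-0.118641435, θ̇'=1.514020861+0.019367·-8.849584725=1.342630954

(0.741643421, -1.811053919, -0.118641435, 1.342630954)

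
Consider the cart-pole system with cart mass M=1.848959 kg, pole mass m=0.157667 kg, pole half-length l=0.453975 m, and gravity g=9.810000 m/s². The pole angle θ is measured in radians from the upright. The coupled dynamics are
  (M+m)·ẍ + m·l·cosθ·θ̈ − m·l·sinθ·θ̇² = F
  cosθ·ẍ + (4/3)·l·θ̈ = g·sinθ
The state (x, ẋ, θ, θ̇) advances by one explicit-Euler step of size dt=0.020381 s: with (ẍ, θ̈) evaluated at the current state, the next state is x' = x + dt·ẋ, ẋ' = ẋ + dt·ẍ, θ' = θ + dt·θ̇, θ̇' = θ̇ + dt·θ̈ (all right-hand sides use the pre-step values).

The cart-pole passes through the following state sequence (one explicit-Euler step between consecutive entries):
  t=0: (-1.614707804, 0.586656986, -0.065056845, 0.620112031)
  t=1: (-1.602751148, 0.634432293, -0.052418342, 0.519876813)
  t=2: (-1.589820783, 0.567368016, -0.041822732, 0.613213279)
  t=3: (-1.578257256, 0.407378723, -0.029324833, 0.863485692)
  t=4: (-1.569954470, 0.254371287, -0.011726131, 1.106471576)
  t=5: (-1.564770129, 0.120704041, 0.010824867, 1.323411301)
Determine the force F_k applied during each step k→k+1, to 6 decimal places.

F_0 = 4.354266 N
F_1 = -6.274506 N
F_2 = -14.872562 N
F_3 = -14.209907 N
F_4 = -12.397450 N

step 0→1:
  ẍ = (ẋ'−ẋ)/dt = (0.634432293−0.586656986)/0.020381 = 2.344110
  θ̈ = (θ̇'−θ̇)/dt = (0.519876813−0.620112031)/0.020381 = -4.918072
  sinθ=-0.065011, cosθ=0.997885
  F = (M+m)·ẍ + m·l·cosθ·θ̈ − m·l·sinθ·θ̇² = 4.703752 + -0.351276 − -0.001789 = 4.354266
step 1→2:
  ẍ = (ẋ'−ẋ)/dt = (0.567368016−0.634432293)/0.020381 = -3.290529
  θ̈ = (θ̇'−θ̇)/dt = (0.613213279−0.519876813)/0.020381 = 4.579582
  sinθ=-0.052394, cosθ=0.998626
  F = (M+m)·ẍ + m·l·cosθ·θ̈ − m·l·sinθ·θ̇² = -6.602862 + 0.327342 − -0.001014 = -6.274506
step 2→3:
  ẍ = (ẋ'−ẋ)/dt = (0.407378723−0.567368016)/0.020381 = -7.849924
  θ̈ = (θ̇'−θ̇)/dt = (0.863485692−0.613213279)/0.020381 = 12.279693
  sinθ=-0.041811, cosθ=0.999126
  F = (M+m)·ẍ + m·l·cosθ·θ̈ − m·l·sinθ·θ̇² = -15.751861 + 0.878173 − -0.001125 = -14.872562
step 3→4:
  ẍ = (ẋ'−ẋ)/dt = (0.254371287−0.407378723)/0.020381 = -7.507357
  θ̈ = (θ̇'−θ̇)/dt = (1.106471576−0.863485692)/0.020381 = 11.922177
  sinθ=-0.029321, cosθ=0.999570
  F = (M+m)·ẍ + m·l·cosθ·θ̈ − m·l·sinθ·θ̇² = -15.064457 + 0.852985 − -0.001565 = -14.209907
step 4→5:
  ẍ = (ẋ'−ẋ)/dt = (0.120704041−0.254371287)/0.020381 = -6.558424
  θ̈ = (θ̇'−θ̇)/dt = (1.323411301−1.106471576)/0.020381 = 10.644214
  sinθ=-0.011726, cosθ=0.999931
  F = (M+m)·ẍ + m·l·cosθ·θ̈ − m·l·sinθ·θ̇² = -13.160305 + 0.761827 − -0.001028 = -12.397450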